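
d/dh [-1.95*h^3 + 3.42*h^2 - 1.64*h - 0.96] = -5.85*h^2 + 6.84*h - 1.64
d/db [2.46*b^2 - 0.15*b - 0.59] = 4.92*b - 0.15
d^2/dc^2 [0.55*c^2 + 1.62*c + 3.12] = 1.10000000000000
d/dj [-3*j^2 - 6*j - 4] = -6*j - 6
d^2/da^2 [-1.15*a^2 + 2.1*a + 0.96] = -2.30000000000000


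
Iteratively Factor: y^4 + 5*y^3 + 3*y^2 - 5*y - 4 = (y + 1)*(y^3 + 4*y^2 - y - 4) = (y + 1)*(y + 4)*(y^2 - 1) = (y - 1)*(y + 1)*(y + 4)*(y + 1)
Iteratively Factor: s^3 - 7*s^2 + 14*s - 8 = (s - 4)*(s^2 - 3*s + 2) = (s - 4)*(s - 1)*(s - 2)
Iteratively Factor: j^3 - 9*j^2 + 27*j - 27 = (j - 3)*(j^2 - 6*j + 9) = (j - 3)^2*(j - 3)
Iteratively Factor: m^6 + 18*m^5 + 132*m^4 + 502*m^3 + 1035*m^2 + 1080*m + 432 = (m + 4)*(m^5 + 14*m^4 + 76*m^3 + 198*m^2 + 243*m + 108) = (m + 3)*(m + 4)*(m^4 + 11*m^3 + 43*m^2 + 69*m + 36) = (m + 3)*(m + 4)^2*(m^3 + 7*m^2 + 15*m + 9) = (m + 3)^2*(m + 4)^2*(m^2 + 4*m + 3) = (m + 3)^3*(m + 4)^2*(m + 1)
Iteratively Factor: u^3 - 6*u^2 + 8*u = (u)*(u^2 - 6*u + 8) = u*(u - 2)*(u - 4)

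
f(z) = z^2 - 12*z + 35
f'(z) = 2*z - 12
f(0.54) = 28.81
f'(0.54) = -10.92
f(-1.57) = 56.30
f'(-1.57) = -15.14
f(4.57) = 1.04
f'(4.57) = -2.86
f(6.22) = -0.95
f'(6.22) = 0.44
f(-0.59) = 42.43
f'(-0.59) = -13.18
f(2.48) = 11.39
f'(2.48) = -7.04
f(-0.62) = 42.82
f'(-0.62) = -13.24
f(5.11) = -0.21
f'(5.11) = -1.78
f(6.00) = -1.00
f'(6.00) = 0.00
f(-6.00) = 143.00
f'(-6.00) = -24.00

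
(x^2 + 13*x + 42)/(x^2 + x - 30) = (x + 7)/(x - 5)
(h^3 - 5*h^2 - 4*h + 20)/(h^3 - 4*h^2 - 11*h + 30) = (h + 2)/(h + 3)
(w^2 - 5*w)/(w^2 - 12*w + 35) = w/(w - 7)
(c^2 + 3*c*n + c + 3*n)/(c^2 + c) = (c + 3*n)/c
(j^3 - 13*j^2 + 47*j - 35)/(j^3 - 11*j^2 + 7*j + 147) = (j^2 - 6*j + 5)/(j^2 - 4*j - 21)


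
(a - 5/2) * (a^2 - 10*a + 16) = a^3 - 25*a^2/2 + 41*a - 40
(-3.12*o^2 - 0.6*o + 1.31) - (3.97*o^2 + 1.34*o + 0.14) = -7.09*o^2 - 1.94*o + 1.17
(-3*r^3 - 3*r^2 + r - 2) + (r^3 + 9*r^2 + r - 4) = -2*r^3 + 6*r^2 + 2*r - 6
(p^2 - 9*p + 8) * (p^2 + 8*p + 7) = p^4 - p^3 - 57*p^2 + p + 56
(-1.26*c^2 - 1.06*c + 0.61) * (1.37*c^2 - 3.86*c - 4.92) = -1.7262*c^4 + 3.4114*c^3 + 11.1265*c^2 + 2.8606*c - 3.0012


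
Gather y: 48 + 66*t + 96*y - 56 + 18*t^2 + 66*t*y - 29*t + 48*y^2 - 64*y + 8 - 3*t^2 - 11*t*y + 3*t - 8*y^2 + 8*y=15*t^2 + 40*t + 40*y^2 + y*(55*t + 40)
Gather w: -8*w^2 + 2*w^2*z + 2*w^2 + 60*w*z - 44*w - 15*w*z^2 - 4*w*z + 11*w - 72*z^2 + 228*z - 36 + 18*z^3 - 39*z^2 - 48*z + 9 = w^2*(2*z - 6) + w*(-15*z^2 + 56*z - 33) + 18*z^3 - 111*z^2 + 180*z - 27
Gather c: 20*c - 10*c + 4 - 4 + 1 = 10*c + 1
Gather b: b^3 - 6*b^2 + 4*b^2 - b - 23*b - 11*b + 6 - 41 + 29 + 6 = b^3 - 2*b^2 - 35*b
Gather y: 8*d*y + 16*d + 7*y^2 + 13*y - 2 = 16*d + 7*y^2 + y*(8*d + 13) - 2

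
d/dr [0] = 0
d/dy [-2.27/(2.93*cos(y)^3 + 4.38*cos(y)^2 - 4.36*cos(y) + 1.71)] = (-19.9533*cos(y)^2 - 19.8852*cos(y) + 9.8972)*sin(y)/(2.93*cos(y)^3 + 4.38*cos(y)^2 - 4.36*cos(y) + 1.71)^2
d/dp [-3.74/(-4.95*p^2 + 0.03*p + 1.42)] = (0.1122 - 37.026*p)/(-4.95*p^2 + 0.03*p + 1.42)^2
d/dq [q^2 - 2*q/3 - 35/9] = 2*q - 2/3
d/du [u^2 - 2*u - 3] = 2*u - 2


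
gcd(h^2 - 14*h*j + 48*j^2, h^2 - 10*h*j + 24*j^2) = h - 6*j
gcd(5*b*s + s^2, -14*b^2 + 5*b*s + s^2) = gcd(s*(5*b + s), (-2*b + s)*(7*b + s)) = 1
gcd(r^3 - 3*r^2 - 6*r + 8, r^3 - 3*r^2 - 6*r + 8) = r^3 - 3*r^2 - 6*r + 8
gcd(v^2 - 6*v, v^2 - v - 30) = v - 6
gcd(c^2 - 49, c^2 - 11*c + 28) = c - 7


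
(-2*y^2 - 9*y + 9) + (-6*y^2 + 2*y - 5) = -8*y^2 - 7*y + 4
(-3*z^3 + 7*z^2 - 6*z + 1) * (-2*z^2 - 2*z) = 6*z^5 - 8*z^4 - 2*z^3 + 10*z^2 - 2*z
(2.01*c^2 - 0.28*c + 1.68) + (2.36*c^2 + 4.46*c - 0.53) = 4.37*c^2 + 4.18*c + 1.15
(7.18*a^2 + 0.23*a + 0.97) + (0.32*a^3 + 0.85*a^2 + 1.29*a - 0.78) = 0.32*a^3 + 8.03*a^2 + 1.52*a + 0.19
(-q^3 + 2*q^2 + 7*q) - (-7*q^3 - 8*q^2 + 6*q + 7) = 6*q^3 + 10*q^2 + q - 7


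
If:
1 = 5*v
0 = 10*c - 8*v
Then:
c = 4/25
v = 1/5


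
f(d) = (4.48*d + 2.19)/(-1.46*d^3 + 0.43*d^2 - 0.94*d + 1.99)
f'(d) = (4.48*d + 2.19)*(4.38*d^2 - 0.86*d + 0.94)/(-1.46*d^3 + 0.43*d^2 - 0.94*d + 1.99)^2 + 4.48/(-1.46*d^3 + 0.43*d^2 - 0.94*d + 1.99)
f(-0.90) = -0.43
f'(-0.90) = 0.52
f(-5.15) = -0.10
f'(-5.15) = -0.03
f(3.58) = -0.29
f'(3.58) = 0.18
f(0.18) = 1.64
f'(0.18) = 3.29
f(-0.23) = 0.52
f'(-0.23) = 2.31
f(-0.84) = -0.40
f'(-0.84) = 0.66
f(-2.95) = -0.24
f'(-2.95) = -0.12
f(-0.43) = 0.10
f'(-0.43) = 1.81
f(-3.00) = -0.23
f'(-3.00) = -0.12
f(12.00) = -0.02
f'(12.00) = 0.00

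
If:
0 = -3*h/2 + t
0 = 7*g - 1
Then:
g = 1/7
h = 2*t/3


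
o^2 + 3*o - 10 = (o - 2)*(o + 5)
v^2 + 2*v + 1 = (v + 1)^2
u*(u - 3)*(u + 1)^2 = u^4 - u^3 - 5*u^2 - 3*u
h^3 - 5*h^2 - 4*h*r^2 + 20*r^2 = (h - 5)*(h - 2*r)*(h + 2*r)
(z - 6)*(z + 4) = z^2 - 2*z - 24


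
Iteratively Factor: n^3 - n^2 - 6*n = (n - 3)*(n^2 + 2*n) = (n - 3)*(n + 2)*(n)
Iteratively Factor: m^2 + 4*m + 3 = (m + 3)*(m + 1)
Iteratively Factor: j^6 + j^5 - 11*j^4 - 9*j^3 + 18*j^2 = (j)*(j^5 + j^4 - 11*j^3 - 9*j^2 + 18*j) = j*(j - 1)*(j^4 + 2*j^3 - 9*j^2 - 18*j) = j*(j - 1)*(j + 2)*(j^3 - 9*j) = j*(j - 1)*(j + 2)*(j + 3)*(j^2 - 3*j) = j*(j - 3)*(j - 1)*(j + 2)*(j + 3)*(j)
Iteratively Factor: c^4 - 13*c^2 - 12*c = (c - 4)*(c^3 + 4*c^2 + 3*c) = c*(c - 4)*(c^2 + 4*c + 3) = c*(c - 4)*(c + 1)*(c + 3)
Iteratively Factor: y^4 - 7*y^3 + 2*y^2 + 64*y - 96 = (y - 2)*(y^3 - 5*y^2 - 8*y + 48) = (y - 4)*(y - 2)*(y^2 - y - 12) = (y - 4)*(y - 2)*(y + 3)*(y - 4)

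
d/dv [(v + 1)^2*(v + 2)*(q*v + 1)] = (v + 1)*(q*(v + 1)*(v + 2) + (v + 1)*(q*v + 1) + 2*(v + 2)*(q*v + 1))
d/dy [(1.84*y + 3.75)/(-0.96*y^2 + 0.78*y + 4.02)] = (1.7664*y^2 + 7.2*y + 4.4718)/(0.9216*y^4 - 1.4976*y^3 - 7.11*y^2 + 6.2712*y + 16.1604)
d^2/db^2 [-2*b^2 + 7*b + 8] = -4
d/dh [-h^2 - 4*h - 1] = -2*h - 4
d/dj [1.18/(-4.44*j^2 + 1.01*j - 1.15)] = (10.4784*j - 1.1918)/(4.44*j^2 - 1.01*j + 1.15)^2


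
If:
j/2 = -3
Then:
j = -6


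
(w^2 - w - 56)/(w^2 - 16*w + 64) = (w + 7)/(w - 8)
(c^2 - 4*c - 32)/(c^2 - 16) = (c - 8)/(c - 4)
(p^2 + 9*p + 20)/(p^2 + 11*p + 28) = (p + 5)/(p + 7)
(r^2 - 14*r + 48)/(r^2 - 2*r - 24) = (r - 8)/(r + 4)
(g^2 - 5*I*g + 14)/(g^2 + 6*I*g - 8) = (g - 7*I)/(g + 4*I)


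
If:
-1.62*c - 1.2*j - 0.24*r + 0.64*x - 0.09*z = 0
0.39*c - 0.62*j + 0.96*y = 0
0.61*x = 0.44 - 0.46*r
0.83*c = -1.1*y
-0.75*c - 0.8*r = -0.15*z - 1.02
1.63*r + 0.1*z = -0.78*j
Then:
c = 0.50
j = -0.27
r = 0.30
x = 0.50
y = -0.38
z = -2.70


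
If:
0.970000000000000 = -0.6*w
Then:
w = -1.62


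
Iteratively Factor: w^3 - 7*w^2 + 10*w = (w - 5)*(w^2 - 2*w) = (w - 5)*(w - 2)*(w)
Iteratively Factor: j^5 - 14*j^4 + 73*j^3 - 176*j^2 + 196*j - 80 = (j - 4)*(j^4 - 10*j^3 + 33*j^2 - 44*j + 20) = (j - 4)*(j - 2)*(j^3 - 8*j^2 + 17*j - 10) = (j - 4)*(j - 2)*(j - 1)*(j^2 - 7*j + 10) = (j - 5)*(j - 4)*(j - 2)*(j - 1)*(j - 2)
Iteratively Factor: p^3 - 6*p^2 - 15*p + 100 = (p - 5)*(p^2 - p - 20) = (p - 5)*(p + 4)*(p - 5)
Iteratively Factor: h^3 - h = (h + 1)*(h^2 - h) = (h - 1)*(h + 1)*(h)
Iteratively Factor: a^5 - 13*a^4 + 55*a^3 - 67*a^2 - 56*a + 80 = (a + 1)*(a^4 - 14*a^3 + 69*a^2 - 136*a + 80) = (a - 5)*(a + 1)*(a^3 - 9*a^2 + 24*a - 16) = (a - 5)*(a - 4)*(a + 1)*(a^2 - 5*a + 4) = (a - 5)*(a - 4)*(a - 1)*(a + 1)*(a - 4)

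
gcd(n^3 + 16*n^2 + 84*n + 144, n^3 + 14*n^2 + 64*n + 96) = n^2 + 10*n + 24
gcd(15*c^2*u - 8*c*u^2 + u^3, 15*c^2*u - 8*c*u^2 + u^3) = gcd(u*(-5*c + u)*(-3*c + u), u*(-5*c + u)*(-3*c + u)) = 15*c^2*u - 8*c*u^2 + u^3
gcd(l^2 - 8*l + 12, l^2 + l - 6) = l - 2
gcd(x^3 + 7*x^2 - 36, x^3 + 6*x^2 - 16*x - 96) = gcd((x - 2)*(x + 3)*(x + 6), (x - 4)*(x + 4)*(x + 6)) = x + 6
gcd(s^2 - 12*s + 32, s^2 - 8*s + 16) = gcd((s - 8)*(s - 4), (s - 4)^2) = s - 4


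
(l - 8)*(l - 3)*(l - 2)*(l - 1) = l^4 - 14*l^3 + 59*l^2 - 94*l + 48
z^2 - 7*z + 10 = (z - 5)*(z - 2)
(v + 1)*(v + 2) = v^2 + 3*v + 2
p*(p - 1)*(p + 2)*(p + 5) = p^4 + 6*p^3 + 3*p^2 - 10*p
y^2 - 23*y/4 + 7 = (y - 4)*(y - 7/4)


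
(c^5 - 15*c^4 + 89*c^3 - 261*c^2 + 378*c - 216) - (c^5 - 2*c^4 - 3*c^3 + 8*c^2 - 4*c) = -13*c^4 + 92*c^3 - 269*c^2 + 382*c - 216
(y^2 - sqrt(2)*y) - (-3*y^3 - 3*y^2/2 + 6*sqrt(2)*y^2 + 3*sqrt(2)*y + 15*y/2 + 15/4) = 3*y^3 - 6*sqrt(2)*y^2 + 5*y^2/2 - 15*y/2 - 4*sqrt(2)*y - 15/4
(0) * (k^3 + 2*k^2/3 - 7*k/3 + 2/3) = 0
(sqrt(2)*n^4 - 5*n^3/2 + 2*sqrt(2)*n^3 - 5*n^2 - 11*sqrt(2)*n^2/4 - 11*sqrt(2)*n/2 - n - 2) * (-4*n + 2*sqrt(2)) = -4*sqrt(2)*n^5 - 8*sqrt(2)*n^4 + 14*n^4 + 6*sqrt(2)*n^3 + 28*n^3 - 7*n^2 + 12*sqrt(2)*n^2 - 14*n - 2*sqrt(2)*n - 4*sqrt(2)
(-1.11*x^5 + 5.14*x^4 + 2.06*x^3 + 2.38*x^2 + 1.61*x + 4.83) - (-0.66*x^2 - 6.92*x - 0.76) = -1.11*x^5 + 5.14*x^4 + 2.06*x^3 + 3.04*x^2 + 8.53*x + 5.59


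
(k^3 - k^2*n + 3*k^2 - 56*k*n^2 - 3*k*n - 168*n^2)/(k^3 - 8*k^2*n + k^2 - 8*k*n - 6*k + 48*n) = (k + 7*n)/(k - 2)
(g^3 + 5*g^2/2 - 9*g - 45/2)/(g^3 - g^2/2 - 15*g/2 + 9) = (2*g^2 - g - 15)/(2*g^2 - 7*g + 6)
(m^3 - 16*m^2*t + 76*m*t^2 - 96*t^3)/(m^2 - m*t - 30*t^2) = (m^2 - 10*m*t + 16*t^2)/(m + 5*t)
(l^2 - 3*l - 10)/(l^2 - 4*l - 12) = (l - 5)/(l - 6)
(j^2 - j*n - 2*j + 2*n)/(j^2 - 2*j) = (j - n)/j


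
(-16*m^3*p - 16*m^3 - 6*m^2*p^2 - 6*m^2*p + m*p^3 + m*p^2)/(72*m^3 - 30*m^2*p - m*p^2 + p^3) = m*(-16*m^2*p - 16*m^2 - 6*m*p^2 - 6*m*p + p^3 + p^2)/(72*m^3 - 30*m^2*p - m*p^2 + p^3)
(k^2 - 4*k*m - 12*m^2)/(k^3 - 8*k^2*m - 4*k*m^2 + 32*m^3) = (k - 6*m)/(k^2 - 10*k*m + 16*m^2)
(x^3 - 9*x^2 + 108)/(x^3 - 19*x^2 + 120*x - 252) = (x + 3)/(x - 7)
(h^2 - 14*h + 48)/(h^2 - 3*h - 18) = (h - 8)/(h + 3)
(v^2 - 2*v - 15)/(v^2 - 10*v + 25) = (v + 3)/(v - 5)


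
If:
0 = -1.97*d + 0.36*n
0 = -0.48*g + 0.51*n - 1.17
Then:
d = 0.182741116751269*n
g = 1.0625*n - 2.4375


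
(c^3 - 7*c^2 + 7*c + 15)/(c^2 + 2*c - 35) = (c^2 - 2*c - 3)/(c + 7)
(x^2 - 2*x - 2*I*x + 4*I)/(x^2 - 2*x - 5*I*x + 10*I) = (x - 2*I)/(x - 5*I)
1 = 1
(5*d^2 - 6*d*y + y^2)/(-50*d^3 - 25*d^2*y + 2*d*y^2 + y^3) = (-d + y)/(10*d^2 + 7*d*y + y^2)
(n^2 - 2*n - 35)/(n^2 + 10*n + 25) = (n - 7)/(n + 5)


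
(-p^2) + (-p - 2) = -p^2 - p - 2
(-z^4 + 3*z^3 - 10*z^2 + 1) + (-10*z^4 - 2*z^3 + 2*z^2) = -11*z^4 + z^3 - 8*z^2 + 1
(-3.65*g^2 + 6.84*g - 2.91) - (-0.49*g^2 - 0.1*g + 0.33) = -3.16*g^2 + 6.94*g - 3.24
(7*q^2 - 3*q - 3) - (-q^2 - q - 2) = 8*q^2 - 2*q - 1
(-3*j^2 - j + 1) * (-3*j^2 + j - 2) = 9*j^4 + 2*j^2 + 3*j - 2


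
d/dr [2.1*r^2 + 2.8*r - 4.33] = 4.2*r + 2.8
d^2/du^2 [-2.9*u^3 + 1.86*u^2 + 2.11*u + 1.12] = 3.72 - 17.4*u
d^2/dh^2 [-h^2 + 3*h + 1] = -2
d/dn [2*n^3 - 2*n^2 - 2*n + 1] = 6*n^2 - 4*n - 2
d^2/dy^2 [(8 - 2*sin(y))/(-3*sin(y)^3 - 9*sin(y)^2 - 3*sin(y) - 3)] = 2*(-4*sin(y)^7 + 27*sin(y)^6 + 133*sin(y)^5 + 138*sin(y)^4 - 158*sin(y)^3 - 295*sin(y)^2 - 71*sin(y) + 14)/(3*(sin(y)^3 + 3*sin(y)^2 + sin(y) + 1)^3)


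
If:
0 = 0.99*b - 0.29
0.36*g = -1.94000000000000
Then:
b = 0.29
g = -5.39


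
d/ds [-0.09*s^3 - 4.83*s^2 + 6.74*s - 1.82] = -0.27*s^2 - 9.66*s + 6.74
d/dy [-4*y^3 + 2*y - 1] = 2 - 12*y^2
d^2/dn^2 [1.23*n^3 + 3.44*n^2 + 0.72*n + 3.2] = 7.38*n + 6.88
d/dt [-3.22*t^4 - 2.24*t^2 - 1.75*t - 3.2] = -12.88*t^3 - 4.48*t - 1.75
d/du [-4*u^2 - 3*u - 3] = -8*u - 3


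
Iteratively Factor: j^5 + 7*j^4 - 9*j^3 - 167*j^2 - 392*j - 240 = (j + 4)*(j^4 + 3*j^3 - 21*j^2 - 83*j - 60) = (j - 5)*(j + 4)*(j^3 + 8*j^2 + 19*j + 12) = (j - 5)*(j + 1)*(j + 4)*(j^2 + 7*j + 12) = (j - 5)*(j + 1)*(j + 3)*(j + 4)*(j + 4)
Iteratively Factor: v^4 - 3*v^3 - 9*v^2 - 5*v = (v + 1)*(v^3 - 4*v^2 - 5*v) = (v - 5)*(v + 1)*(v^2 + v) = v*(v - 5)*(v + 1)*(v + 1)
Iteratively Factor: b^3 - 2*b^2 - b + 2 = (b - 2)*(b^2 - 1) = (b - 2)*(b - 1)*(b + 1)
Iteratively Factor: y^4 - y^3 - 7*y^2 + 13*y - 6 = (y - 1)*(y^3 - 7*y + 6) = (y - 2)*(y - 1)*(y^2 + 2*y - 3) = (y - 2)*(y - 1)^2*(y + 3)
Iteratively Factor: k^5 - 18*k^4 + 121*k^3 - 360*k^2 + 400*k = (k - 5)*(k^4 - 13*k^3 + 56*k^2 - 80*k) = k*(k - 5)*(k^3 - 13*k^2 + 56*k - 80) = k*(k - 5)*(k - 4)*(k^2 - 9*k + 20) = k*(k - 5)*(k - 4)^2*(k - 5)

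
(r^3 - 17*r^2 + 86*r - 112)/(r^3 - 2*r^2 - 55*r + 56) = (r^2 - 9*r + 14)/(r^2 + 6*r - 7)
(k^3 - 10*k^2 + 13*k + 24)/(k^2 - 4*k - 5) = (k^2 - 11*k + 24)/(k - 5)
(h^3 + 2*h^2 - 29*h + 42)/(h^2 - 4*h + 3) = (h^2 + 5*h - 14)/(h - 1)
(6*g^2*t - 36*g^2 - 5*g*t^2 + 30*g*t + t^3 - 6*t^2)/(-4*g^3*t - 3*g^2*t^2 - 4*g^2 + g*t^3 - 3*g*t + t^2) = (-6*g^2*t + 36*g^2 + 5*g*t^2 - 30*g*t - t^3 + 6*t^2)/(4*g^3*t + 3*g^2*t^2 + 4*g^2 - g*t^3 + 3*g*t - t^2)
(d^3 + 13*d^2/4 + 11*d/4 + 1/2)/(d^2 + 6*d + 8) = (4*d^2 + 5*d + 1)/(4*(d + 4))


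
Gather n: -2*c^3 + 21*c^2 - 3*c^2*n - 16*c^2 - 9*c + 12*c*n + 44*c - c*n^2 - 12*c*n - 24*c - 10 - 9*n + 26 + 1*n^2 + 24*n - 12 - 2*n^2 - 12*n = -2*c^3 + 5*c^2 + 11*c + n^2*(-c - 1) + n*(3 - 3*c^2) + 4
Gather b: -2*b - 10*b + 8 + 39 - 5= 42 - 12*b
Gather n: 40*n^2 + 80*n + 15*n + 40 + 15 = 40*n^2 + 95*n + 55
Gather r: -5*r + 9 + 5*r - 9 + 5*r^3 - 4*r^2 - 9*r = 5*r^3 - 4*r^2 - 9*r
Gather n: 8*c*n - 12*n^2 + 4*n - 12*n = -12*n^2 + n*(8*c - 8)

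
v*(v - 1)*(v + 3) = v^3 + 2*v^2 - 3*v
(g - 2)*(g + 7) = g^2 + 5*g - 14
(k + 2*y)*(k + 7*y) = k^2 + 9*k*y + 14*y^2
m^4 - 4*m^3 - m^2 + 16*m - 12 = (m - 3)*(m - 2)*(m - 1)*(m + 2)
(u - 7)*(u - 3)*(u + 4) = u^3 - 6*u^2 - 19*u + 84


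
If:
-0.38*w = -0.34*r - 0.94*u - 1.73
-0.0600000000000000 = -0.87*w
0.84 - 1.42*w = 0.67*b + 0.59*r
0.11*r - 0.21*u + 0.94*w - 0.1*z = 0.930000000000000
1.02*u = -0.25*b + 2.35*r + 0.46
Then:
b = 1.72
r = -0.69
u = -1.56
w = 0.07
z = -6.13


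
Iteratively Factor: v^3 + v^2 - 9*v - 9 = (v - 3)*(v^2 + 4*v + 3) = (v - 3)*(v + 1)*(v + 3)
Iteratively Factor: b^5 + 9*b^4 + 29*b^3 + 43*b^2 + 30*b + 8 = (b + 1)*(b^4 + 8*b^3 + 21*b^2 + 22*b + 8) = (b + 1)*(b + 4)*(b^3 + 4*b^2 + 5*b + 2) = (b + 1)^2*(b + 4)*(b^2 + 3*b + 2) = (b + 1)^3*(b + 4)*(b + 2)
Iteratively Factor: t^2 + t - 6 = (t - 2)*(t + 3)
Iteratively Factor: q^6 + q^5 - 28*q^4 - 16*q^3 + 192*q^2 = (q)*(q^5 + q^4 - 28*q^3 - 16*q^2 + 192*q) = q*(q + 4)*(q^4 - 3*q^3 - 16*q^2 + 48*q) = q*(q - 3)*(q + 4)*(q^3 - 16*q) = q*(q - 4)*(q - 3)*(q + 4)*(q^2 + 4*q) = q*(q - 4)*(q - 3)*(q + 4)^2*(q)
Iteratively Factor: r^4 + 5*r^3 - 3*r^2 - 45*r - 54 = (r + 2)*(r^3 + 3*r^2 - 9*r - 27) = (r + 2)*(r + 3)*(r^2 - 9) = (r - 3)*(r + 2)*(r + 3)*(r + 3)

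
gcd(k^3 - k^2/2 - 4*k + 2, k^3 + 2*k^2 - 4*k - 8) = k^2 - 4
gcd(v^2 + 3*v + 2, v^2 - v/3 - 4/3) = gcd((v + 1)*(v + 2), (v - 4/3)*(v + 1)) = v + 1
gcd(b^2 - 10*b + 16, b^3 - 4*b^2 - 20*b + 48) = b - 2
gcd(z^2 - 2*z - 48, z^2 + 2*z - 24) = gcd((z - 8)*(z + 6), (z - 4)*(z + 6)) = z + 6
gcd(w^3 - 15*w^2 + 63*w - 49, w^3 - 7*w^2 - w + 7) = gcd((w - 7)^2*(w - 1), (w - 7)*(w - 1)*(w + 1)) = w^2 - 8*w + 7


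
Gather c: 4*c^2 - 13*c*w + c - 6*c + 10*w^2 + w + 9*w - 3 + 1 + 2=4*c^2 + c*(-13*w - 5) + 10*w^2 + 10*w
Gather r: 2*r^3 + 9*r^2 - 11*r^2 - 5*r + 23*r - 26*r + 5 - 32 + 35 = 2*r^3 - 2*r^2 - 8*r + 8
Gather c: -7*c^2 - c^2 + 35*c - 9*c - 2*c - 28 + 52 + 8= -8*c^2 + 24*c + 32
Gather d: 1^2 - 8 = -7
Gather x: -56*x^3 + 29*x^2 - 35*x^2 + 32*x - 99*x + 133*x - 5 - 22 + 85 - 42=-56*x^3 - 6*x^2 + 66*x + 16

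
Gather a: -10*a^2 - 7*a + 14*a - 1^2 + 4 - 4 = -10*a^2 + 7*a - 1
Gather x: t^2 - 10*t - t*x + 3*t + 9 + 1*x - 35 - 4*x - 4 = t^2 - 7*t + x*(-t - 3) - 30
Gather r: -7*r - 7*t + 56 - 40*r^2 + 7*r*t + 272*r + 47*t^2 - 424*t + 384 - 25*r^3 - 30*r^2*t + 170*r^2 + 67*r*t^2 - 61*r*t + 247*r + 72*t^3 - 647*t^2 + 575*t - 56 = -25*r^3 + r^2*(130 - 30*t) + r*(67*t^2 - 54*t + 512) + 72*t^3 - 600*t^2 + 144*t + 384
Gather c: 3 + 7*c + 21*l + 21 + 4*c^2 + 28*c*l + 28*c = 4*c^2 + c*(28*l + 35) + 21*l + 24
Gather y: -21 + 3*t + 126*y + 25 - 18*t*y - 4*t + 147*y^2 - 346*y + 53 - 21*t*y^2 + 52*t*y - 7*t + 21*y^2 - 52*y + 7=-8*t + y^2*(168 - 21*t) + y*(34*t - 272) + 64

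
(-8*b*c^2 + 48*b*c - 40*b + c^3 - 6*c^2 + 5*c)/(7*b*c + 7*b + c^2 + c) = (-8*b*c^2 + 48*b*c - 40*b + c^3 - 6*c^2 + 5*c)/(7*b*c + 7*b + c^2 + c)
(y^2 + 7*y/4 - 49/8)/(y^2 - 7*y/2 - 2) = (-8*y^2 - 14*y + 49)/(4*(-2*y^2 + 7*y + 4))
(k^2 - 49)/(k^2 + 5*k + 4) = (k^2 - 49)/(k^2 + 5*k + 4)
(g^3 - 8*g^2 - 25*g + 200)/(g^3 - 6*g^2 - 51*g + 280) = (g + 5)/(g + 7)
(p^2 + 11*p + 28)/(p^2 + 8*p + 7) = (p + 4)/(p + 1)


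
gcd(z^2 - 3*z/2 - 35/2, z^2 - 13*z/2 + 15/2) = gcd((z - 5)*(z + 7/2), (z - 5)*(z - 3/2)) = z - 5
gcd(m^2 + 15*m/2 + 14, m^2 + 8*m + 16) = m + 4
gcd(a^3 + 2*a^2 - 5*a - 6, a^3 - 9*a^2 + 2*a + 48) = 1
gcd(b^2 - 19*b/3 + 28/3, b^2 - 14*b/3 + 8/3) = b - 4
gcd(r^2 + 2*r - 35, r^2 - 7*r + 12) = 1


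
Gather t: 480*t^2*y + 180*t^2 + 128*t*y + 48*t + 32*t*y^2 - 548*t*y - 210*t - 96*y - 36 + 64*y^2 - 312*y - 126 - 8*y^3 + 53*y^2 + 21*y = t^2*(480*y + 180) + t*(32*y^2 - 420*y - 162) - 8*y^3 + 117*y^2 - 387*y - 162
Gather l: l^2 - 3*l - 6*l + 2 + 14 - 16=l^2 - 9*l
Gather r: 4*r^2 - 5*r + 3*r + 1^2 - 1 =4*r^2 - 2*r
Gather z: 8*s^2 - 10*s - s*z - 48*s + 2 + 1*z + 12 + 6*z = 8*s^2 - 58*s + z*(7 - s) + 14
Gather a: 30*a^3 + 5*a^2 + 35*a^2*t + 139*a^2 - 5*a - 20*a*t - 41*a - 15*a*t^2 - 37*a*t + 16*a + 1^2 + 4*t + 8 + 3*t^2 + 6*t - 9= 30*a^3 + a^2*(35*t + 144) + a*(-15*t^2 - 57*t - 30) + 3*t^2 + 10*t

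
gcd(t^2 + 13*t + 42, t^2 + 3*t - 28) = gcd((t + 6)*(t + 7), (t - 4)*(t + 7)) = t + 7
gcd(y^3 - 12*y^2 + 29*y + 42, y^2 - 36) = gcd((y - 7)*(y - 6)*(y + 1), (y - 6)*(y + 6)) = y - 6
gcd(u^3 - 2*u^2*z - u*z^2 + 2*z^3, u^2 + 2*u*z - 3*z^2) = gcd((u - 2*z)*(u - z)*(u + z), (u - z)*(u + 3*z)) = -u + z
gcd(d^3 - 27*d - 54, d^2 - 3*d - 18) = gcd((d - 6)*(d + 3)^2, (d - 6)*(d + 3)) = d^2 - 3*d - 18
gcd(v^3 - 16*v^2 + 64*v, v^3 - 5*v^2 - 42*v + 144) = v - 8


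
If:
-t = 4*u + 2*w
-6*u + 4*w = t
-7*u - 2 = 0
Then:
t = 4/3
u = -2/7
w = -2/21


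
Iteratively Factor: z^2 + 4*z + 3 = (z + 1)*(z + 3)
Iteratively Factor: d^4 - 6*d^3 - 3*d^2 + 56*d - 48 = (d - 1)*(d^3 - 5*d^2 - 8*d + 48) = (d - 4)*(d - 1)*(d^2 - d - 12) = (d - 4)*(d - 1)*(d + 3)*(d - 4)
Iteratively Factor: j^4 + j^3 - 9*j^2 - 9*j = (j)*(j^3 + j^2 - 9*j - 9) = j*(j + 1)*(j^2 - 9) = j*(j + 1)*(j + 3)*(j - 3)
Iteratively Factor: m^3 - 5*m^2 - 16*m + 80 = (m - 5)*(m^2 - 16) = (m - 5)*(m - 4)*(m + 4)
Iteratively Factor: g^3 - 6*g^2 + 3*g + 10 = (g - 2)*(g^2 - 4*g - 5) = (g - 5)*(g - 2)*(g + 1)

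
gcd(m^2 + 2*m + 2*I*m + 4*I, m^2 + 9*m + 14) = m + 2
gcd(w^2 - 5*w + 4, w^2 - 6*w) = 1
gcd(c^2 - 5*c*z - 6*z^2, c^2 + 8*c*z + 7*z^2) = c + z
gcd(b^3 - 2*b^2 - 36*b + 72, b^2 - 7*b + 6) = b - 6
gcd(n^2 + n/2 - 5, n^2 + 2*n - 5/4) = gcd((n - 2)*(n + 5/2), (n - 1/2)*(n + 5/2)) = n + 5/2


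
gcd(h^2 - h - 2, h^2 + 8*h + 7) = h + 1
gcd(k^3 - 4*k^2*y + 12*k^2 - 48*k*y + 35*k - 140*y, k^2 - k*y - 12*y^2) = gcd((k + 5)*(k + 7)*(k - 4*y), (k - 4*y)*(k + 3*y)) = -k + 4*y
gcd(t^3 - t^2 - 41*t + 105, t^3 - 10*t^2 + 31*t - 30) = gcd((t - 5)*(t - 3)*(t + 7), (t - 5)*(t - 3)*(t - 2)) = t^2 - 8*t + 15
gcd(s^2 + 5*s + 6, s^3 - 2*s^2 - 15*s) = s + 3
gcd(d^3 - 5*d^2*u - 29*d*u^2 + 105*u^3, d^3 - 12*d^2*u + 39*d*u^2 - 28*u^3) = -d + 7*u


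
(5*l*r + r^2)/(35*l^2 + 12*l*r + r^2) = r/(7*l + r)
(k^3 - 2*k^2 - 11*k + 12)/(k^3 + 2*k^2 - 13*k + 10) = (k^2 - k - 12)/(k^2 + 3*k - 10)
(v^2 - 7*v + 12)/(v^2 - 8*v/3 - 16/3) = 3*(v - 3)/(3*v + 4)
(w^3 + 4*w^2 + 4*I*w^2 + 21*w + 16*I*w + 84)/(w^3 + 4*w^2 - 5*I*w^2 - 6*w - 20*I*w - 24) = (w + 7*I)/(w - 2*I)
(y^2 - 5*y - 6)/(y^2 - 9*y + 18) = (y + 1)/(y - 3)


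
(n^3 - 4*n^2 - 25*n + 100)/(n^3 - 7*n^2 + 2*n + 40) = (n + 5)/(n + 2)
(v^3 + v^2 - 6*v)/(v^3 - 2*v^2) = (v + 3)/v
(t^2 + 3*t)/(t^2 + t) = (t + 3)/(t + 1)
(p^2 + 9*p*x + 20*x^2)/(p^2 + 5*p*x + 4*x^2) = (p + 5*x)/(p + x)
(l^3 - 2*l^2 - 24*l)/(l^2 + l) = (l^2 - 2*l - 24)/(l + 1)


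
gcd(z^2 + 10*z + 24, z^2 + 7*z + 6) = z + 6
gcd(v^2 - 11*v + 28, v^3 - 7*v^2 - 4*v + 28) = v - 7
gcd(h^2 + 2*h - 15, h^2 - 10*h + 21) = h - 3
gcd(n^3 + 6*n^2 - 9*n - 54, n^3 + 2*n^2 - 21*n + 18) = n^2 + 3*n - 18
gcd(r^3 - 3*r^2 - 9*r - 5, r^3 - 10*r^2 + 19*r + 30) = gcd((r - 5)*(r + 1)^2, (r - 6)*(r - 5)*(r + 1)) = r^2 - 4*r - 5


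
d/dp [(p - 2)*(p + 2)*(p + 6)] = 3*p^2 + 12*p - 4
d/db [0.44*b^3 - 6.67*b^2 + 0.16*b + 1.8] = 1.32*b^2 - 13.34*b + 0.16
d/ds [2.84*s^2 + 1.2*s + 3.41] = 5.68*s + 1.2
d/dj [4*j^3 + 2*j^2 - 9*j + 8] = 12*j^2 + 4*j - 9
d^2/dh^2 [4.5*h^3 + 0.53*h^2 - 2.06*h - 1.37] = 27.0*h + 1.06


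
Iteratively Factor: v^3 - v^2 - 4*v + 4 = (v - 2)*(v^2 + v - 2) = (v - 2)*(v - 1)*(v + 2)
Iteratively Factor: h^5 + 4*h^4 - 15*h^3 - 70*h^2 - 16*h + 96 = (h - 1)*(h^4 + 5*h^3 - 10*h^2 - 80*h - 96) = (h - 4)*(h - 1)*(h^3 + 9*h^2 + 26*h + 24) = (h - 4)*(h - 1)*(h + 3)*(h^2 + 6*h + 8) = (h - 4)*(h - 1)*(h + 2)*(h + 3)*(h + 4)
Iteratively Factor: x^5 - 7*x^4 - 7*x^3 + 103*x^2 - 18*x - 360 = (x - 4)*(x^4 - 3*x^3 - 19*x^2 + 27*x + 90) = (x - 4)*(x + 2)*(x^3 - 5*x^2 - 9*x + 45) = (x - 5)*(x - 4)*(x + 2)*(x^2 - 9) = (x - 5)*(x - 4)*(x - 3)*(x + 2)*(x + 3)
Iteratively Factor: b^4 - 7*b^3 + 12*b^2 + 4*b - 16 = (b - 2)*(b^3 - 5*b^2 + 2*b + 8) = (b - 2)*(b + 1)*(b^2 - 6*b + 8) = (b - 2)^2*(b + 1)*(b - 4)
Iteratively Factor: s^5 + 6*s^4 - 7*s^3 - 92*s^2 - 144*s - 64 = (s + 1)*(s^4 + 5*s^3 - 12*s^2 - 80*s - 64) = (s + 1)^2*(s^3 + 4*s^2 - 16*s - 64) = (s + 1)^2*(s + 4)*(s^2 - 16) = (s - 4)*(s + 1)^2*(s + 4)*(s + 4)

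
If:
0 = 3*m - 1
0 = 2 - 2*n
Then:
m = 1/3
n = 1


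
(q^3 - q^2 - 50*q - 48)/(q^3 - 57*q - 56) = (q + 6)/(q + 7)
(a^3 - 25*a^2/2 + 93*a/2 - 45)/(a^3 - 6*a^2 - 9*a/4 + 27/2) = 2*(a - 5)/(2*a + 3)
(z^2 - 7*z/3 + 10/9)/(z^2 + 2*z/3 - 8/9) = (3*z - 5)/(3*z + 4)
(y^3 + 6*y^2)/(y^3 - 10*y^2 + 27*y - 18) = y^2*(y + 6)/(y^3 - 10*y^2 + 27*y - 18)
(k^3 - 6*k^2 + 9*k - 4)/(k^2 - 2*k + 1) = k - 4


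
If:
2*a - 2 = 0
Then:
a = 1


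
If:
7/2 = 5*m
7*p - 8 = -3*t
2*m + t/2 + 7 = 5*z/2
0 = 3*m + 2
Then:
No Solution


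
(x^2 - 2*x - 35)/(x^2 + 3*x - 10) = (x - 7)/(x - 2)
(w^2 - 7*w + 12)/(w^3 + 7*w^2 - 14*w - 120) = (w - 3)/(w^2 + 11*w + 30)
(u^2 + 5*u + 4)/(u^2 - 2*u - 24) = (u + 1)/(u - 6)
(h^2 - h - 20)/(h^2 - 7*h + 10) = (h + 4)/(h - 2)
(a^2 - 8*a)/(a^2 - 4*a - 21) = a*(8 - a)/(-a^2 + 4*a + 21)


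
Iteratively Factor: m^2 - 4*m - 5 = (m - 5)*(m + 1)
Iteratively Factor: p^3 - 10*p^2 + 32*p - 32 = (p - 4)*(p^2 - 6*p + 8) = (p - 4)^2*(p - 2)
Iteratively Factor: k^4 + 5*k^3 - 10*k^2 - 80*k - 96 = (k + 4)*(k^3 + k^2 - 14*k - 24) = (k + 3)*(k + 4)*(k^2 - 2*k - 8) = (k + 2)*(k + 3)*(k + 4)*(k - 4)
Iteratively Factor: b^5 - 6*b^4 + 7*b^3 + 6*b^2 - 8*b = (b - 4)*(b^4 - 2*b^3 - b^2 + 2*b) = (b - 4)*(b + 1)*(b^3 - 3*b^2 + 2*b) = b*(b - 4)*(b + 1)*(b^2 - 3*b + 2) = b*(b - 4)*(b - 2)*(b + 1)*(b - 1)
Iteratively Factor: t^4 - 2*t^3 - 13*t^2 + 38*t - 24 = (t - 2)*(t^3 - 13*t + 12) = (t - 2)*(t + 4)*(t^2 - 4*t + 3) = (t - 2)*(t - 1)*(t + 4)*(t - 3)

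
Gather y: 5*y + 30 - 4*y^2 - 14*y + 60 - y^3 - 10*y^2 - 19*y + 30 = -y^3 - 14*y^2 - 28*y + 120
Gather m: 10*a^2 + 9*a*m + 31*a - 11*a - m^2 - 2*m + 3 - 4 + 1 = 10*a^2 + 20*a - m^2 + m*(9*a - 2)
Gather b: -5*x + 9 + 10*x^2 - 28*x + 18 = 10*x^2 - 33*x + 27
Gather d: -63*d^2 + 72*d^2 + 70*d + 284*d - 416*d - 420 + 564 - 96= 9*d^2 - 62*d + 48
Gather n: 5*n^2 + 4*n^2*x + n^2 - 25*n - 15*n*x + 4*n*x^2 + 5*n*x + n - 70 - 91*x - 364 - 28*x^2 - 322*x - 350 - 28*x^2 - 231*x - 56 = n^2*(4*x + 6) + n*(4*x^2 - 10*x - 24) - 56*x^2 - 644*x - 840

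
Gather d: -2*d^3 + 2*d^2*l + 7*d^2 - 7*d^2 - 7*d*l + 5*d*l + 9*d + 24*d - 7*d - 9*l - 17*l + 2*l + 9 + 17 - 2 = -2*d^3 + 2*d^2*l + d*(26 - 2*l) - 24*l + 24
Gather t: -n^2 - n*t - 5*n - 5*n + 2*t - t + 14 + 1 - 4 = -n^2 - 10*n + t*(1 - n) + 11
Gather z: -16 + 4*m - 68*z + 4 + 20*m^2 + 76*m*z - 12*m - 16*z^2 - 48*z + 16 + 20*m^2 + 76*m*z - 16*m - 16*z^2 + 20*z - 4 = 40*m^2 - 24*m - 32*z^2 + z*(152*m - 96)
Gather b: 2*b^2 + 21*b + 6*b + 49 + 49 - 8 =2*b^2 + 27*b + 90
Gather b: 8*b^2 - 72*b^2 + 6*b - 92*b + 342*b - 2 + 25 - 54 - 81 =-64*b^2 + 256*b - 112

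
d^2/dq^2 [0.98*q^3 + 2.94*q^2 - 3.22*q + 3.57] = 5.88*q + 5.88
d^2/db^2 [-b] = 0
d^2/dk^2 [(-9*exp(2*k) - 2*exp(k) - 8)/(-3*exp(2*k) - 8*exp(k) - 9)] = (-198*exp(4*k) - 156*exp(3*k) + 2196*exp(2*k) + 2420*exp(k) - 414)*exp(k)/(27*exp(6*k) + 216*exp(5*k) + 819*exp(4*k) + 1808*exp(3*k) + 2457*exp(2*k) + 1944*exp(k) + 729)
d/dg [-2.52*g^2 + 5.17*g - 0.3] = 5.17 - 5.04*g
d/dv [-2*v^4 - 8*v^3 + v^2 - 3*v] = -8*v^3 - 24*v^2 + 2*v - 3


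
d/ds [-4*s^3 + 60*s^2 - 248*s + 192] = -12*s^2 + 120*s - 248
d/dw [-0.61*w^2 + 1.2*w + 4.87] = 1.2 - 1.22*w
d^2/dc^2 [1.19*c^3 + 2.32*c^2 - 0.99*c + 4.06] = 7.14*c + 4.64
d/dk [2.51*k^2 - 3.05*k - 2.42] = 5.02*k - 3.05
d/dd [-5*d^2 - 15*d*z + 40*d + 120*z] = -10*d - 15*z + 40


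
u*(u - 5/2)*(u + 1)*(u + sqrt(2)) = u^4 - 3*u^3/2 + sqrt(2)*u^3 - 5*u^2/2 - 3*sqrt(2)*u^2/2 - 5*sqrt(2)*u/2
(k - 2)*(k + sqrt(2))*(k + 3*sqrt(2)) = k^3 - 2*k^2 + 4*sqrt(2)*k^2 - 8*sqrt(2)*k + 6*k - 12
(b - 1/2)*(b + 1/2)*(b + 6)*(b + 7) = b^4 + 13*b^3 + 167*b^2/4 - 13*b/4 - 21/2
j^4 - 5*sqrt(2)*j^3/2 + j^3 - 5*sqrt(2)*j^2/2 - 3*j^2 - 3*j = j*(j + 1)*(j - 3*sqrt(2))*(j + sqrt(2)/2)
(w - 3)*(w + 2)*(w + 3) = w^3 + 2*w^2 - 9*w - 18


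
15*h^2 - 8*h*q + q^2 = (-5*h + q)*(-3*h + q)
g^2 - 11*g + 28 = (g - 7)*(g - 4)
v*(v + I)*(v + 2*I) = v^3 + 3*I*v^2 - 2*v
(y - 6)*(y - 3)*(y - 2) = y^3 - 11*y^2 + 36*y - 36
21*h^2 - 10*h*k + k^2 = (-7*h + k)*(-3*h + k)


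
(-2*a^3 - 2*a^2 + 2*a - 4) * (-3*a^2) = 6*a^5 + 6*a^4 - 6*a^3 + 12*a^2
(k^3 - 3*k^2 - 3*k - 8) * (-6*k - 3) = -6*k^4 + 15*k^3 + 27*k^2 + 57*k + 24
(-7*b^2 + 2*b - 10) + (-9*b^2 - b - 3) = -16*b^2 + b - 13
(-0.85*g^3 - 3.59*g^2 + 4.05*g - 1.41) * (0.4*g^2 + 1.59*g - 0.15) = -0.34*g^5 - 2.7875*g^4 - 3.9606*g^3 + 6.414*g^2 - 2.8494*g + 0.2115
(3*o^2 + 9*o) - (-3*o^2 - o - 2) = 6*o^2 + 10*o + 2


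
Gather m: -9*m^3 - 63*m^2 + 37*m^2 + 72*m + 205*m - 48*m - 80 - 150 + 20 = -9*m^3 - 26*m^2 + 229*m - 210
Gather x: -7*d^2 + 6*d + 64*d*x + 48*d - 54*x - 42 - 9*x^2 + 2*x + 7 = -7*d^2 + 54*d - 9*x^2 + x*(64*d - 52) - 35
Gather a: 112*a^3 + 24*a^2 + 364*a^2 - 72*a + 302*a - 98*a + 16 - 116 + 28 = 112*a^3 + 388*a^2 + 132*a - 72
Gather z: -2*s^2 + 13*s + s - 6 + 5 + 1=-2*s^2 + 14*s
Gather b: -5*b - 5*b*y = b*(-5*y - 5)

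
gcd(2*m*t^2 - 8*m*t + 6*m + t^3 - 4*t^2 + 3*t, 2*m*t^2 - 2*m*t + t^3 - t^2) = 2*m*t - 2*m + t^2 - t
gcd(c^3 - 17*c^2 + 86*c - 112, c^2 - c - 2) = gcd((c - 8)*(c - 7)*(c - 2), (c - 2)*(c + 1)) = c - 2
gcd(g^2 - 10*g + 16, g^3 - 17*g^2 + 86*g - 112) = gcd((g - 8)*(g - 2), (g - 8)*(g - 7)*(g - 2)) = g^2 - 10*g + 16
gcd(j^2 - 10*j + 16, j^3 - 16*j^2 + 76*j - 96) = j^2 - 10*j + 16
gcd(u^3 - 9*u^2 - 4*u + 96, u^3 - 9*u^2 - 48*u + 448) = u - 8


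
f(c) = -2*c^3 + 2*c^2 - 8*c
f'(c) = -6*c^2 + 4*c - 8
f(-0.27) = 2.35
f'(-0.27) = -9.52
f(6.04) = -416.05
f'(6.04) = -202.73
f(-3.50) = 138.25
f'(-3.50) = -95.50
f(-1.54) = 24.37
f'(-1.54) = -28.39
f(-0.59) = 5.83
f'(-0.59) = -12.45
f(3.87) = -116.93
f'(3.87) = -82.38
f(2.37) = -34.35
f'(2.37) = -32.22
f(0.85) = -6.58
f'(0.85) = -8.94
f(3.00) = -60.00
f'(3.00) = -50.00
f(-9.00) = 1692.00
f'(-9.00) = -530.00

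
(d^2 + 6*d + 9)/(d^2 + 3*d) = (d + 3)/d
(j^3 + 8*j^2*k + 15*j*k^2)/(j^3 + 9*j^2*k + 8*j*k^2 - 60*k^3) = j*(j + 3*k)/(j^2 + 4*j*k - 12*k^2)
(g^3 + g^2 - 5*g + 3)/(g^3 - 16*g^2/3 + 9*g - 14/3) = 3*(g^2 + 2*g - 3)/(3*g^2 - 13*g + 14)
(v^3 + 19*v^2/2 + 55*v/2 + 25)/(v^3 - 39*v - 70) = (v + 5/2)/(v - 7)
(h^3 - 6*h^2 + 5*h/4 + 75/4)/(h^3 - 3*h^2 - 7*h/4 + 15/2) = (h - 5)/(h - 2)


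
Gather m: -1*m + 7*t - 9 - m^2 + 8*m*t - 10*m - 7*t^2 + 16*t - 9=-m^2 + m*(8*t - 11) - 7*t^2 + 23*t - 18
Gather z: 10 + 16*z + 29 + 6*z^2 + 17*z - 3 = 6*z^2 + 33*z + 36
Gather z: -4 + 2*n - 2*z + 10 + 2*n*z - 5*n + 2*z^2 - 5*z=-3*n + 2*z^2 + z*(2*n - 7) + 6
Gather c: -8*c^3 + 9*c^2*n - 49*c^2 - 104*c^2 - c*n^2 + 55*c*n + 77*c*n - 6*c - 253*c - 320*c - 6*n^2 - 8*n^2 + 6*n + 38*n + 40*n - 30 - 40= -8*c^3 + c^2*(9*n - 153) + c*(-n^2 + 132*n - 579) - 14*n^2 + 84*n - 70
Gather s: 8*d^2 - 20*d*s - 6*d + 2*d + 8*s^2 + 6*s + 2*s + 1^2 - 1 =8*d^2 - 4*d + 8*s^2 + s*(8 - 20*d)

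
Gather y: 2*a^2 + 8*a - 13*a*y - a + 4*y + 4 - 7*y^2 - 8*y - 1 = 2*a^2 + 7*a - 7*y^2 + y*(-13*a - 4) + 3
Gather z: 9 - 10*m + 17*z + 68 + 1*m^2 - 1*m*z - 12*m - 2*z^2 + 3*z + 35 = m^2 - 22*m - 2*z^2 + z*(20 - m) + 112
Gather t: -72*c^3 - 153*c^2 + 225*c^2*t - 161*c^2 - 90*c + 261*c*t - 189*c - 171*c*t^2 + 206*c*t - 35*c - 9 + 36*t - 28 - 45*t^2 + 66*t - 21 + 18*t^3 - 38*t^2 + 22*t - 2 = -72*c^3 - 314*c^2 - 314*c + 18*t^3 + t^2*(-171*c - 83) + t*(225*c^2 + 467*c + 124) - 60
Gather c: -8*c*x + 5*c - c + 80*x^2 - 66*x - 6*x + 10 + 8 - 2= c*(4 - 8*x) + 80*x^2 - 72*x + 16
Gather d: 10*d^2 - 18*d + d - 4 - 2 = 10*d^2 - 17*d - 6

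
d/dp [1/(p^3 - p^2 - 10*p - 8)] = (-3*p^2 + 2*p + 10)/(-p^3 + p^2 + 10*p + 8)^2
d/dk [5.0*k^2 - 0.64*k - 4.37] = 10.0*k - 0.64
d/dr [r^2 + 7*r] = 2*r + 7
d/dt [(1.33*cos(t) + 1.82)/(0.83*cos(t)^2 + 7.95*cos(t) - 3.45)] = (1.1039*cos(t)^2 + 3.0212*cos(t) + 19.0575)*sin(t)/(0.6889*cos(t)^4 + 13.197*cos(t)^3 + 57.4755*cos(t)^2 - 54.855*cos(t) + 11.9025)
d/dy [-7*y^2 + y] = 1 - 14*y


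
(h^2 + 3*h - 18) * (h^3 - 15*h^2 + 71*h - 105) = h^5 - 12*h^4 + 8*h^3 + 378*h^2 - 1593*h + 1890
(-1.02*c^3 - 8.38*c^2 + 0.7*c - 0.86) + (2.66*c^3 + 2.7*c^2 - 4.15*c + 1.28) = 1.64*c^3 - 5.68*c^2 - 3.45*c + 0.42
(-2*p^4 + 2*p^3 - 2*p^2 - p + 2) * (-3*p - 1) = 6*p^5 - 4*p^4 + 4*p^3 + 5*p^2 - 5*p - 2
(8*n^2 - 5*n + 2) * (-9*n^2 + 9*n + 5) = -72*n^4 + 117*n^3 - 23*n^2 - 7*n + 10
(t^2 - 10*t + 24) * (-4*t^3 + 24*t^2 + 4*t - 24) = -4*t^5 + 64*t^4 - 332*t^3 + 512*t^2 + 336*t - 576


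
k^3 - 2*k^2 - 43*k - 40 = (k - 8)*(k + 1)*(k + 5)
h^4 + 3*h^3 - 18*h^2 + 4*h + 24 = (h - 2)^2*(h + 1)*(h + 6)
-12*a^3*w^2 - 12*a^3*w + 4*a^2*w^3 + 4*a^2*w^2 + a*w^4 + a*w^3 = w*(-2*a + w)*(6*a + w)*(a*w + a)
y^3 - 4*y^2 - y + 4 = (y - 4)*(y - 1)*(y + 1)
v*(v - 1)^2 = v^3 - 2*v^2 + v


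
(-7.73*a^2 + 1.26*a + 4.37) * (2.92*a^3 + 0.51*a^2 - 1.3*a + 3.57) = -22.5716*a^5 - 0.263100000000001*a^4 + 23.452*a^3 - 27.0054*a^2 - 1.1828*a + 15.6009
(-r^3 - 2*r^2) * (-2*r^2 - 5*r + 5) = 2*r^5 + 9*r^4 + 5*r^3 - 10*r^2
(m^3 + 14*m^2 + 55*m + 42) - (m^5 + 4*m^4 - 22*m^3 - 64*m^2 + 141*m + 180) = -m^5 - 4*m^4 + 23*m^3 + 78*m^2 - 86*m - 138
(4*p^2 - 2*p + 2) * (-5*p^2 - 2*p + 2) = -20*p^4 + 2*p^3 + 2*p^2 - 8*p + 4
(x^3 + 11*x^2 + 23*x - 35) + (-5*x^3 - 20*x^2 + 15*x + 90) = -4*x^3 - 9*x^2 + 38*x + 55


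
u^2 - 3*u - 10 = (u - 5)*(u + 2)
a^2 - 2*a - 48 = (a - 8)*(a + 6)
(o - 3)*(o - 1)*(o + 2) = o^3 - 2*o^2 - 5*o + 6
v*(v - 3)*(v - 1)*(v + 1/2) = v^4 - 7*v^3/2 + v^2 + 3*v/2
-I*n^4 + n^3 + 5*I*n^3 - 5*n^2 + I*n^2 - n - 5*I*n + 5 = (n - 5)*(n + 1)*(n + I)*(-I*n + I)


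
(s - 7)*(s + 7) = s^2 - 49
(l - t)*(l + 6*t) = l^2 + 5*l*t - 6*t^2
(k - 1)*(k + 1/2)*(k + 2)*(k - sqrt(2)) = k^4 - sqrt(2)*k^3 + 3*k^3/2 - 3*sqrt(2)*k^2/2 - 3*k^2/2 - k + 3*sqrt(2)*k/2 + sqrt(2)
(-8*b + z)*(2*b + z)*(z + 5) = -16*b^2*z - 80*b^2 - 6*b*z^2 - 30*b*z + z^3 + 5*z^2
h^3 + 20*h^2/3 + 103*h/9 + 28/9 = (h + 1/3)*(h + 7/3)*(h + 4)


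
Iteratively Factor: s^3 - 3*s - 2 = (s + 1)*(s^2 - s - 2) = (s - 2)*(s + 1)*(s + 1)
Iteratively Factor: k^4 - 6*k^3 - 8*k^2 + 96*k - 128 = (k + 4)*(k^3 - 10*k^2 + 32*k - 32) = (k - 4)*(k + 4)*(k^2 - 6*k + 8) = (k - 4)^2*(k + 4)*(k - 2)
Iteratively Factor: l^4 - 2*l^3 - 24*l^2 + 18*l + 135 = (l + 3)*(l^3 - 5*l^2 - 9*l + 45) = (l - 5)*(l + 3)*(l^2 - 9) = (l - 5)*(l - 3)*(l + 3)*(l + 3)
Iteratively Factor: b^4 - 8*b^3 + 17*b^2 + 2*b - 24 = (b + 1)*(b^3 - 9*b^2 + 26*b - 24) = (b - 2)*(b + 1)*(b^2 - 7*b + 12) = (b - 3)*(b - 2)*(b + 1)*(b - 4)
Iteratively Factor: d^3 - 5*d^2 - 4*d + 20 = (d - 2)*(d^2 - 3*d - 10) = (d - 2)*(d + 2)*(d - 5)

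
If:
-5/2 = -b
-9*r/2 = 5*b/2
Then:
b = 5/2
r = -25/18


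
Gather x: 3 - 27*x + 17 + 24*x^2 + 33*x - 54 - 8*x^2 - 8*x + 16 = 16*x^2 - 2*x - 18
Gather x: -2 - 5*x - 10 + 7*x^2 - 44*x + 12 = 7*x^2 - 49*x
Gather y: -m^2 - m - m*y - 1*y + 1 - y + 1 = -m^2 - m + y*(-m - 2) + 2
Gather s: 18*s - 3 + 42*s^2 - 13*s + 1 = 42*s^2 + 5*s - 2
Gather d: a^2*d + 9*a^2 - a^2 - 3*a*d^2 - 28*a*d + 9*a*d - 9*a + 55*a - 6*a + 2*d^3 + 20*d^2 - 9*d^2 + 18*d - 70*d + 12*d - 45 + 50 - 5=8*a^2 + 40*a + 2*d^3 + d^2*(11 - 3*a) + d*(a^2 - 19*a - 40)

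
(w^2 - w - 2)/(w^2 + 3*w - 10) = (w + 1)/(w + 5)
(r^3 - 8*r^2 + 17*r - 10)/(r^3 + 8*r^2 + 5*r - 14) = (r^2 - 7*r + 10)/(r^2 + 9*r + 14)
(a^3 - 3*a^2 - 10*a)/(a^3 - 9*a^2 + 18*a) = (a^2 - 3*a - 10)/(a^2 - 9*a + 18)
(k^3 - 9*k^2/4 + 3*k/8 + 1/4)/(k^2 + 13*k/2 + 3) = (8*k^3 - 18*k^2 + 3*k + 2)/(4*(2*k^2 + 13*k + 6))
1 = 1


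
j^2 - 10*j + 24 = (j - 6)*(j - 4)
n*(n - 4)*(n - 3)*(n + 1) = n^4 - 6*n^3 + 5*n^2 + 12*n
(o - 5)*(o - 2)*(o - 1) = o^3 - 8*o^2 + 17*o - 10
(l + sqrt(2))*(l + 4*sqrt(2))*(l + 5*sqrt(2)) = l^3 + 10*sqrt(2)*l^2 + 58*l + 40*sqrt(2)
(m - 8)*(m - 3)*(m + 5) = m^3 - 6*m^2 - 31*m + 120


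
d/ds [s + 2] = 1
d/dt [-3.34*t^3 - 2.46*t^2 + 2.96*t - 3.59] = -10.02*t^2 - 4.92*t + 2.96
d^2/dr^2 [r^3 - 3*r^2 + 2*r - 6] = 6*r - 6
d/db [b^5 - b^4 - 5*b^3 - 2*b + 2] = 5*b^4 - 4*b^3 - 15*b^2 - 2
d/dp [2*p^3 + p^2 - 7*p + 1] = 6*p^2 + 2*p - 7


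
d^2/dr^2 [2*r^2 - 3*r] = 4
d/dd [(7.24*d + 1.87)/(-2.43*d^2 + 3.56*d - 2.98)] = (17.5932*d^2 + 9.0882*d - 28.2324)/(5.9049*d^4 - 17.3016*d^3 + 27.1564*d^2 - 21.2176*d + 8.8804)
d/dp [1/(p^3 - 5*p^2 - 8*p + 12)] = (-3*p^2 + 10*p + 8)/(p^3 - 5*p^2 - 8*p + 12)^2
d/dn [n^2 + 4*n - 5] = 2*n + 4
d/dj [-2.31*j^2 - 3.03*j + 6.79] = -4.62*j - 3.03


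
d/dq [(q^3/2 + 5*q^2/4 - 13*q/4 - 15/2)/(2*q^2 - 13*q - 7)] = (4*q^4 - 52*q^3 - 81*q^2 + 50*q - 299)/(4*(4*q^4 - 52*q^3 + 141*q^2 + 182*q + 49))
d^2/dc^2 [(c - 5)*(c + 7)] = 2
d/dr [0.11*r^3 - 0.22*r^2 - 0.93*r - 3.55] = 0.33*r^2 - 0.44*r - 0.93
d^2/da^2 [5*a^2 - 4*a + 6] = 10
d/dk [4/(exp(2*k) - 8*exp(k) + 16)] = 8*(4 - exp(k))*exp(k)/(exp(2*k) - 8*exp(k) + 16)^2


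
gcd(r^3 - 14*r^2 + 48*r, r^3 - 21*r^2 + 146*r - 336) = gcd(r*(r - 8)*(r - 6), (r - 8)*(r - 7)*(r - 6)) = r^2 - 14*r + 48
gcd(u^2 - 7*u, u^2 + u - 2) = 1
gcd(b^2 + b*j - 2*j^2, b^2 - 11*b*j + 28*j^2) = 1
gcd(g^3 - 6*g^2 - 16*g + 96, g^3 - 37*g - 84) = g + 4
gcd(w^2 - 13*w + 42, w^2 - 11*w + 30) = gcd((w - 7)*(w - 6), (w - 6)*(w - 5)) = w - 6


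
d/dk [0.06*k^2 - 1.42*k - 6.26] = 0.12*k - 1.42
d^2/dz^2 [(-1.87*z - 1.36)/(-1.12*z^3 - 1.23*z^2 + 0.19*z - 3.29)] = (14.074368*z^5 + 35.92848*z^4 + 36.430694*z^3 - 72.078096*z^2 - 77.378934*z - 8.570958)/(1.404928*z^9 + 4.628736*z^8 + 4.368336*z^7 + 12.671331*z^6 + 26.452767*z^5 + 10.86486*z^4 + 31.748879*z^3 + 40.297236*z^2 - 6.169737*z + 35.611289)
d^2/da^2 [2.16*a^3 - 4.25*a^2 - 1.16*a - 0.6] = 12.96*a - 8.5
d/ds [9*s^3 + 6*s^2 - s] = 27*s^2 + 12*s - 1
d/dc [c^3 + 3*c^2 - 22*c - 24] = 3*c^2 + 6*c - 22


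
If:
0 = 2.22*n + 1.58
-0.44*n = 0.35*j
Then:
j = 0.89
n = -0.71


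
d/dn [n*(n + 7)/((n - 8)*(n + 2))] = (-13*n^2 - 32*n - 112)/(n^4 - 12*n^3 + 4*n^2 + 192*n + 256)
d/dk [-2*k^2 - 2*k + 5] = -4*k - 2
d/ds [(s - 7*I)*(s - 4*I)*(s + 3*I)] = 3*s^2 - 16*I*s + 5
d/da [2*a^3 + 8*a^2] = 2*a*(3*a + 8)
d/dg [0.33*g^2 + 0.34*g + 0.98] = 0.66*g + 0.34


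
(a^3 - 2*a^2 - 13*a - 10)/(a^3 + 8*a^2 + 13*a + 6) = (a^2 - 3*a - 10)/(a^2 + 7*a + 6)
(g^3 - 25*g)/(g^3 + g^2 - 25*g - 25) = g/(g + 1)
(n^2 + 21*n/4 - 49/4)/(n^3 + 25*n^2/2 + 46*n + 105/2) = (4*n - 7)/(2*(2*n^2 + 11*n + 15))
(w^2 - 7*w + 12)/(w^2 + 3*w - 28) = (w - 3)/(w + 7)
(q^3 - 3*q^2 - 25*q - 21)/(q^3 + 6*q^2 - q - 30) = (q^2 - 6*q - 7)/(q^2 + 3*q - 10)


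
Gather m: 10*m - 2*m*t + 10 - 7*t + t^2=m*(10 - 2*t) + t^2 - 7*t + 10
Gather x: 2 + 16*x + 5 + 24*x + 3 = 40*x + 10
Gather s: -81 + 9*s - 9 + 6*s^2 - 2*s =6*s^2 + 7*s - 90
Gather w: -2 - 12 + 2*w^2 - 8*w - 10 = 2*w^2 - 8*w - 24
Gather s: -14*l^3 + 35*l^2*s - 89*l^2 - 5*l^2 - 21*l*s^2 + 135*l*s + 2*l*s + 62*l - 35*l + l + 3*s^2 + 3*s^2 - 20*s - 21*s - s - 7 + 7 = -14*l^3 - 94*l^2 + 28*l + s^2*(6 - 21*l) + s*(35*l^2 + 137*l - 42)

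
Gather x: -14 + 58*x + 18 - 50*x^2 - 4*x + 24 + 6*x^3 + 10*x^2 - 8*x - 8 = 6*x^3 - 40*x^2 + 46*x + 20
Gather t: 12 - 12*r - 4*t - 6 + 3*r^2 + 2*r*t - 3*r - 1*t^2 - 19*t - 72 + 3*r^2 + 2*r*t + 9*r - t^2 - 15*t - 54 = 6*r^2 - 6*r - 2*t^2 + t*(4*r - 38) - 120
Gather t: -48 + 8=-40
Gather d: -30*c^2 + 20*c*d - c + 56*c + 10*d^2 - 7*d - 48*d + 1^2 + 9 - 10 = -30*c^2 + 55*c + 10*d^2 + d*(20*c - 55)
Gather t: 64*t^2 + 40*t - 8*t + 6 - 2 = 64*t^2 + 32*t + 4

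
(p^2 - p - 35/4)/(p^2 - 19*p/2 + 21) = (p + 5/2)/(p - 6)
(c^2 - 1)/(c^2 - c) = (c + 1)/c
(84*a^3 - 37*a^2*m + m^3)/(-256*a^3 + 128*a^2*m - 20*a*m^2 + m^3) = (-21*a^2 + 4*a*m + m^2)/(64*a^2 - 16*a*m + m^2)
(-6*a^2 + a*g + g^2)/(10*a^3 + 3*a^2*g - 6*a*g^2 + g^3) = (-3*a - g)/(5*a^2 + 4*a*g - g^2)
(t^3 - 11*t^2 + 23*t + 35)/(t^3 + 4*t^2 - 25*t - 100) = (t^2 - 6*t - 7)/(t^2 + 9*t + 20)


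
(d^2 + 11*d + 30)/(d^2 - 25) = (d + 6)/(d - 5)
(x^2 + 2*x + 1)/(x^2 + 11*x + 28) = (x^2 + 2*x + 1)/(x^2 + 11*x + 28)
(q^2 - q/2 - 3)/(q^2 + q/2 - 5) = (2*q + 3)/(2*q + 5)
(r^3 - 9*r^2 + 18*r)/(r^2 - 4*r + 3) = r*(r - 6)/(r - 1)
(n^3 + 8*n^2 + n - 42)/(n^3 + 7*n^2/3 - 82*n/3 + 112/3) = 3*(n + 3)/(3*n - 8)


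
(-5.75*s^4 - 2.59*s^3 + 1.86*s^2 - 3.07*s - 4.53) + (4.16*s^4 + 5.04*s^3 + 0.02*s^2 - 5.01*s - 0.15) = -1.59*s^4 + 2.45*s^3 + 1.88*s^2 - 8.08*s - 4.68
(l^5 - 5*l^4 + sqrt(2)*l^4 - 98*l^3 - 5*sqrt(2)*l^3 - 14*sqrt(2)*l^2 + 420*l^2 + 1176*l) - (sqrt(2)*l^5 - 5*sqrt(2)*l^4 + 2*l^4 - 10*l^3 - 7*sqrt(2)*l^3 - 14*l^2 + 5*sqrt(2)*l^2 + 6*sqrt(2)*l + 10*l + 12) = -sqrt(2)*l^5 + l^5 - 7*l^4 + 6*sqrt(2)*l^4 - 88*l^3 + 2*sqrt(2)*l^3 - 19*sqrt(2)*l^2 + 434*l^2 - 6*sqrt(2)*l + 1166*l - 12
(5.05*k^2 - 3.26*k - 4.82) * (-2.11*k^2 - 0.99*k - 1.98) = -10.6555*k^4 + 1.8791*k^3 + 3.3986*k^2 + 11.2266*k + 9.5436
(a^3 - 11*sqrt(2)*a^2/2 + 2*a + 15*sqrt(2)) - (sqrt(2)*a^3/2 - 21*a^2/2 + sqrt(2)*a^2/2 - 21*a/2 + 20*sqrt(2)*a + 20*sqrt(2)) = -sqrt(2)*a^3/2 + a^3 - 6*sqrt(2)*a^2 + 21*a^2/2 - 20*sqrt(2)*a + 25*a/2 - 5*sqrt(2)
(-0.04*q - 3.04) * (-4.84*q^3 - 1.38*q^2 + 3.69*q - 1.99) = 0.1936*q^4 + 14.7688*q^3 + 4.0476*q^2 - 11.138*q + 6.0496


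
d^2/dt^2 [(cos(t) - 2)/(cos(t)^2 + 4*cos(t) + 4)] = (-43*cos(t)/4 + 8*cos(2*t) - cos(3*t)/4 - 12)/(cos(t) + 2)^4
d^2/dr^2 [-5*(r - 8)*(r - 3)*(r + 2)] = 90 - 30*r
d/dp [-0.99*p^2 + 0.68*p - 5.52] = 0.68 - 1.98*p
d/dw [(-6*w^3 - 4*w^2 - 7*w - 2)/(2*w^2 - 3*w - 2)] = 2*(-6*w^4 + 18*w^3 + 31*w^2 + 12*w + 4)/(4*w^4 - 12*w^3 + w^2 + 12*w + 4)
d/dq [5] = 0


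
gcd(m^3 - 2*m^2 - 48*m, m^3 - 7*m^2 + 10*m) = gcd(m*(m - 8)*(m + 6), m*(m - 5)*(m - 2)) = m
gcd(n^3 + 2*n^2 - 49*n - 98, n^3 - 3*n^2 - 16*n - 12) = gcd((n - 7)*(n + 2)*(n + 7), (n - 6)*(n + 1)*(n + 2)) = n + 2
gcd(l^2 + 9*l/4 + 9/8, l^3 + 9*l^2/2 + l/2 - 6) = l + 3/2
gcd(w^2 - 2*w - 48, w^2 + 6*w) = w + 6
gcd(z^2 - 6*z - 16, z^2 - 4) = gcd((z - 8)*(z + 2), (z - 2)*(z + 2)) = z + 2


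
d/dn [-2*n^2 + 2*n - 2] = 2 - 4*n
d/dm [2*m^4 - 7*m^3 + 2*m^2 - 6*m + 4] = 8*m^3 - 21*m^2 + 4*m - 6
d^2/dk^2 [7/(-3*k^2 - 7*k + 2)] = 14*(9*k^2 + 21*k - (6*k + 7)^2 - 6)/(3*k^2 + 7*k - 2)^3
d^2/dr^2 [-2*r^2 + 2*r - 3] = -4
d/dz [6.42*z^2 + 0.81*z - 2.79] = 12.84*z + 0.81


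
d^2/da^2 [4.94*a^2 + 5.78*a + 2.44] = 9.88000000000000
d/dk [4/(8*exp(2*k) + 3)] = -64*exp(2*k)/(8*exp(2*k) + 3)^2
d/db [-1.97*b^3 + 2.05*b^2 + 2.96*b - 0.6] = -5.91*b^2 + 4.1*b + 2.96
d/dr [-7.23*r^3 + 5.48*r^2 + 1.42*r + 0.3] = -21.69*r^2 + 10.96*r + 1.42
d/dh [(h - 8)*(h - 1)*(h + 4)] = 3*h^2 - 10*h - 28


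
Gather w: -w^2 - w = -w^2 - w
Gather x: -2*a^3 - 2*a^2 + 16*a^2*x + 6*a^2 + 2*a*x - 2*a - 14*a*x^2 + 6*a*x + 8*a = -2*a^3 + 4*a^2 - 14*a*x^2 + 6*a + x*(16*a^2 + 8*a)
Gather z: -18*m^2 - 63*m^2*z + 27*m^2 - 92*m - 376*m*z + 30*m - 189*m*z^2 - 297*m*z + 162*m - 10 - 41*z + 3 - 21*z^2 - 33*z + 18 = 9*m^2 + 100*m + z^2*(-189*m - 21) + z*(-63*m^2 - 673*m - 74) + 11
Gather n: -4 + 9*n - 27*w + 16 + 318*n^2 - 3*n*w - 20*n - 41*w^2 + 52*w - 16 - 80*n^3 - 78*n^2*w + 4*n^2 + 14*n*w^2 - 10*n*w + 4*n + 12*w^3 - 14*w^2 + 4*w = -80*n^3 + n^2*(322 - 78*w) + n*(14*w^2 - 13*w - 7) + 12*w^3 - 55*w^2 + 29*w - 4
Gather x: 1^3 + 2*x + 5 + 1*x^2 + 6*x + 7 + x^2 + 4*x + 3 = 2*x^2 + 12*x + 16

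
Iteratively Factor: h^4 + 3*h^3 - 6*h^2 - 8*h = (h)*(h^3 + 3*h^2 - 6*h - 8) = h*(h + 1)*(h^2 + 2*h - 8) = h*(h - 2)*(h + 1)*(h + 4)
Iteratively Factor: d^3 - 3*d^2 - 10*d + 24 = (d - 2)*(d^2 - d - 12) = (d - 4)*(d - 2)*(d + 3)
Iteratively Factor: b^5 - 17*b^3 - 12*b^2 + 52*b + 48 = (b - 2)*(b^4 + 2*b^3 - 13*b^2 - 38*b - 24) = (b - 4)*(b - 2)*(b^3 + 6*b^2 + 11*b + 6) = (b - 4)*(b - 2)*(b + 2)*(b^2 + 4*b + 3) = (b - 4)*(b - 2)*(b + 1)*(b + 2)*(b + 3)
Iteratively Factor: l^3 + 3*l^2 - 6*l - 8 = (l - 2)*(l^2 + 5*l + 4) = (l - 2)*(l + 1)*(l + 4)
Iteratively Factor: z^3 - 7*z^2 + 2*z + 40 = (z + 2)*(z^2 - 9*z + 20) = (z - 4)*(z + 2)*(z - 5)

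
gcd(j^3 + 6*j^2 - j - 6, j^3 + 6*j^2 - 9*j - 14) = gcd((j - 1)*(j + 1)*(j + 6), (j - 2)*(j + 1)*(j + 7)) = j + 1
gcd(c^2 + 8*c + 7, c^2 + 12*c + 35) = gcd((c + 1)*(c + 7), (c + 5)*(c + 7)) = c + 7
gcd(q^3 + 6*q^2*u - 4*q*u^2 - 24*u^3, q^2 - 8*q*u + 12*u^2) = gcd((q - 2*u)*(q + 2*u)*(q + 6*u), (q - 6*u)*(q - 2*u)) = q - 2*u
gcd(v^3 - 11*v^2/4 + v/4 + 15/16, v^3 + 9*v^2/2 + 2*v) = v + 1/2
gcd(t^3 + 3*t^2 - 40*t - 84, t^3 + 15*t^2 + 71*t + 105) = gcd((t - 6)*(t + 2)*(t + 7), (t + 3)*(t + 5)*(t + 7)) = t + 7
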